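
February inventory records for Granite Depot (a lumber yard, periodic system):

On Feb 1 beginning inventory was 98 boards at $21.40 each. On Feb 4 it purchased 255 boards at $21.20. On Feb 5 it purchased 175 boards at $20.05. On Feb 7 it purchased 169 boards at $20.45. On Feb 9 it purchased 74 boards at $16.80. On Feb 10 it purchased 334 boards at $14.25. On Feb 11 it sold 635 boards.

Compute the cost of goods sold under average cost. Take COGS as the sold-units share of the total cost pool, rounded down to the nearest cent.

Feb 11, sell 635: 635/1105 × $20,470.70 → $11,763.70
Ending inventory (cost pool remaining) = $8,707.00

COGS = $11,763.70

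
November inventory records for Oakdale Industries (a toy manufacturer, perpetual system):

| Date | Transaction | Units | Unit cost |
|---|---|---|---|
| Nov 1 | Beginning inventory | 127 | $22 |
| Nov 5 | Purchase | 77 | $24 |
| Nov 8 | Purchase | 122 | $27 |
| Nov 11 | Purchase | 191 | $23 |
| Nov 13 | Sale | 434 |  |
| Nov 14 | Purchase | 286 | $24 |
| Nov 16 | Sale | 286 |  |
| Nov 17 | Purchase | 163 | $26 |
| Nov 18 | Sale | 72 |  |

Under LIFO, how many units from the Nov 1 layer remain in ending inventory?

83

Nov 13, 434 sold [LIFO — newest first]: 191 @ $23 + 122 @ $27 + 77 @ $24 + 44 @ $22 = $10,503
Nov 16, 286 sold [LIFO — newest first]: 286 @ $24 = $6,864
Nov 18, 72 sold [LIFO — newest first]: 72 @ $26 = $1,872
Total COGS = $10,503 + $6,864 + $1,872 = $19,239
Ending inventory: 83 @ $22 + 91 @ $26 = $4,192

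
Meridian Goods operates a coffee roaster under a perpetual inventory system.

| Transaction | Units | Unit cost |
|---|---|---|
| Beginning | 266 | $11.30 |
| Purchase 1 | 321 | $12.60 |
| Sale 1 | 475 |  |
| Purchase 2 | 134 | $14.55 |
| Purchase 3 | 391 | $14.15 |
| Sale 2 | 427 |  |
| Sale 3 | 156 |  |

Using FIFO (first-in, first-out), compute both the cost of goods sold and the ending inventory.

Sale 1 (475) [FIFO — oldest first]: 266 @ $11.30 + 209 @ $12.60 = $5,639.20
Sale 2 (427) [FIFO — oldest first]: 112 @ $12.60 + 134 @ $14.55 + 181 @ $14.15 = $5,922.05
Sale 3 (156) [FIFO — oldest first]: 156 @ $14.15 = $2,207.40
Total COGS = $5,639.20 + $5,922.05 + $2,207.40 = $13,768.65
Ending inventory: 54 @ $14.15 = $764.10
Check: goods available $14,532.75 = COGS $13,768.65 + ending $764.10

COGS = $13,768.65; ending inventory = $764.10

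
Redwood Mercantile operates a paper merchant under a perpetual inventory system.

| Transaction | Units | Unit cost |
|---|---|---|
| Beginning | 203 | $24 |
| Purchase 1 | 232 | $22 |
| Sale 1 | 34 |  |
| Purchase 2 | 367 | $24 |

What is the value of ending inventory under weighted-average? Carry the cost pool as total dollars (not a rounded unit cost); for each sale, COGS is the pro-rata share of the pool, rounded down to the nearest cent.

Ending inventory = $18,004.27

After Beginning: 203 on hand, pool $4,872.00 (≈ $24.0000 each)
After Purchase 1: 435 on hand, pool $9,976.00 (≈ $22.9333 each)
Sale 1, sell 34: 34/435 × $9,976.00 → $779.73
After Purchase 2: 768 on hand, pool $18,004.27 (≈ $23.4431 each)
Ending inventory (cost pool remaining) = $18,004.27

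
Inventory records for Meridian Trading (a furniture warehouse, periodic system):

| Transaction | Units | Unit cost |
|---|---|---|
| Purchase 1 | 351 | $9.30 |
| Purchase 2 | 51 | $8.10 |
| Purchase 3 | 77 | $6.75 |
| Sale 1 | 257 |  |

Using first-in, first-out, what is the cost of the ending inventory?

Sale 1 (257) [FIFO — oldest first]: 257 @ $9.30 = $2,390.10
Ending inventory: 94 @ $9.30 + 51 @ $8.10 + 77 @ $6.75 = $1,807.05

Ending inventory = $1,807.05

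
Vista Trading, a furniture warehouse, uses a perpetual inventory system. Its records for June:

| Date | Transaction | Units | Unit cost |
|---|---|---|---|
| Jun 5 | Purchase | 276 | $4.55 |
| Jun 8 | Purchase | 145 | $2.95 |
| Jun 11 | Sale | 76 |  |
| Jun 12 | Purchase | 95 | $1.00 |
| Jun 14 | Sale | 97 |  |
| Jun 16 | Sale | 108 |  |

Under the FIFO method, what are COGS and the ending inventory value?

COGS = $1,270.55; ending inventory = $508.00

Jun 11, 76 sold [FIFO — oldest first]: 76 @ $4.55 = $345.80
Jun 14, 97 sold [FIFO — oldest first]: 97 @ $4.55 = $441.35
Jun 16, 108 sold [FIFO — oldest first]: 103 @ $4.55 + 5 @ $2.95 = $483.40
Total COGS = $345.80 + $441.35 + $483.40 = $1,270.55
Ending inventory: 140 @ $2.95 + 95 @ $1.00 = $508.00
Check: goods available $1,778.55 = COGS $1,270.55 + ending $508.00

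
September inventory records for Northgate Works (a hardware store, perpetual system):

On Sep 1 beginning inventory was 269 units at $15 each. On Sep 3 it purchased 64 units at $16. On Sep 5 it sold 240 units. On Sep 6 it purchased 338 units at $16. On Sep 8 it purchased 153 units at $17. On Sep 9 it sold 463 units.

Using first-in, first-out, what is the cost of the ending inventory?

Ending inventory = $2,057

Sep 5, 240 sold [FIFO — oldest first]: 240 @ $15 = $3,600
Sep 9, 463 sold [FIFO — oldest first]: 29 @ $15 + 64 @ $16 + 338 @ $16 + 32 @ $17 = $7,411
Total COGS = $3,600 + $7,411 = $11,011
Ending inventory: 121 @ $17 = $2,057
Check: goods available $13,068 = COGS $11,011 + ending $2,057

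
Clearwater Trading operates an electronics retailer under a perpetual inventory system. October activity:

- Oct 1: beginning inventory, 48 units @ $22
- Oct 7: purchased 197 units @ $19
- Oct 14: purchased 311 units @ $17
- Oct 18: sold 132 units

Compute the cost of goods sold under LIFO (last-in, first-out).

Oct 18, 132 sold [LIFO — newest first]: 132 @ $17 = $2,244
Ending inventory: 48 @ $22 + 197 @ $19 + 179 @ $17 = $7,842

COGS = $2,244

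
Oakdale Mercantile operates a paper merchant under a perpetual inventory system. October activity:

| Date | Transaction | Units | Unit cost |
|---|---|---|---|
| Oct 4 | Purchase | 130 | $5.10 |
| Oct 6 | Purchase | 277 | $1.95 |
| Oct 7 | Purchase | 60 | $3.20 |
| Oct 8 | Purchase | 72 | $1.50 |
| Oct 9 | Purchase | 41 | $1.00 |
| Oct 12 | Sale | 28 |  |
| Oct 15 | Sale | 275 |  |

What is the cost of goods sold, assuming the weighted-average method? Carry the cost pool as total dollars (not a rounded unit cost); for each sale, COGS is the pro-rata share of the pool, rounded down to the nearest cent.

After Oct 4: 130 on hand, pool $663.00 (≈ $5.1000 each)
After Oct 6: 407 on hand, pool $1,203.15 (≈ $2.9561 each)
After Oct 7: 467 on hand, pool $1,395.15 (≈ $2.9875 each)
After Oct 8: 539 on hand, pool $1,503.15 (≈ $2.7888 each)
After Oct 9: 580 on hand, pool $1,544.15 (≈ $2.6623 each)
Oct 12, sell 28: 28/580 × $1,544.15 → $74.54
Oct 15, sell 275: 275/552 × $1,469.61 → $732.14
Total COGS = $74.54 + $732.14 = $806.68
Ending inventory (cost pool remaining) = $737.47

COGS = $806.68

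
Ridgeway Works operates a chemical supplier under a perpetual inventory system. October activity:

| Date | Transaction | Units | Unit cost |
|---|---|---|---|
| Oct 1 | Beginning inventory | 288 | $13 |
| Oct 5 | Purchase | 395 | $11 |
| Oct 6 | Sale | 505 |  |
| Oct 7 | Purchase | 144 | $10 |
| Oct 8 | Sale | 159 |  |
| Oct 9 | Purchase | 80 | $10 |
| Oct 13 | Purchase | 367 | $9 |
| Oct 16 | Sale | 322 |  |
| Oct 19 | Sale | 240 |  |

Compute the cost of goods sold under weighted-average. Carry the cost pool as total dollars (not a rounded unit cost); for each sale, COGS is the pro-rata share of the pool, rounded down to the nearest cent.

COGS = $13,167.80

After Oct 1: 288 on hand, pool $3,744.00 (≈ $13.0000 each)
After Oct 5: 683 on hand, pool $8,089.00 (≈ $11.8433 each)
Oct 6, sell 505: 505/683 × $8,089.00 → $5,980.88
After Oct 7: 322 on hand, pool $3,548.12 (≈ $11.0190 each)
Oct 8, sell 159: 159/322 × $3,548.12 → $1,752.02
After Oct 9: 243 on hand, pool $2,596.10 (≈ $10.6835 each)
After Oct 13: 610 on hand, pool $5,899.10 (≈ $9.6707 each)
Oct 16, sell 322: 322/610 × $5,899.10 → $3,113.95
Oct 19, sell 240: 240/288 × $2,785.15 → $2,320.95
Total COGS = $5,980.88 + $1,752.02 + $3,113.95 + $2,320.95 = $13,167.80
Ending inventory (cost pool remaining) = $464.20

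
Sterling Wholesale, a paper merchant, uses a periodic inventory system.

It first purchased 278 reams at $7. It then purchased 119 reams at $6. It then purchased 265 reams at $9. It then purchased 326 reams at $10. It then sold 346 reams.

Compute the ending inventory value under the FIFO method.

Ending inventory = $5,951

Sale 1 (346) [FIFO — oldest first]: 278 @ $7 + 68 @ $6 = $2,354
Ending inventory: 51 @ $6 + 265 @ $9 + 326 @ $10 = $5,951
Check: goods available $8,305 = COGS $2,354 + ending $5,951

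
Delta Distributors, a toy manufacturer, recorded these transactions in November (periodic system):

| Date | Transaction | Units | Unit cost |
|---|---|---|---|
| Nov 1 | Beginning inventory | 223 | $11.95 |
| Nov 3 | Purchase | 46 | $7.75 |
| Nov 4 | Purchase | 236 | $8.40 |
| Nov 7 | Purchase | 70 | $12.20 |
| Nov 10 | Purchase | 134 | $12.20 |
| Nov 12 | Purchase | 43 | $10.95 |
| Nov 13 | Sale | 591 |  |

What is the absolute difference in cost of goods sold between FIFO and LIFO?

$13.50

FIFO COGS: 223 @ $11.95 + 46 @ $7.75 + 236 @ $8.40 + 70 @ $12.20 + 16 @ $12.20 = $6,052.95
LIFO COGS: 43 @ $10.95 + 134 @ $12.20 + 70 @ $12.20 + 236 @ $8.40 + 46 @ $7.75 + 62 @ $11.95 = $6,039.45
Difference = |$6,052.95 − $6,039.45| = $13.50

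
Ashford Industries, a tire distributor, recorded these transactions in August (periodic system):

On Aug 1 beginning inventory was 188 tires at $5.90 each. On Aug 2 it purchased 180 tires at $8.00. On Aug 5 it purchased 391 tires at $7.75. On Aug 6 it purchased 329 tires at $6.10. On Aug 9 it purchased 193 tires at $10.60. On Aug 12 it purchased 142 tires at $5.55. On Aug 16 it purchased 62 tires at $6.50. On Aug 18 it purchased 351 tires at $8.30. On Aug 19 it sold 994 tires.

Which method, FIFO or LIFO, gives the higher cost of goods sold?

FIFO COGS: 188 @ $5.90 + 180 @ $8.00 + 391 @ $7.75 + 235 @ $6.10 = $7,012.95
LIFO COGS: 351 @ $8.30 + 62 @ $6.50 + 142 @ $5.55 + 193 @ $10.60 + 246 @ $6.10 = $7,650.80

LIFO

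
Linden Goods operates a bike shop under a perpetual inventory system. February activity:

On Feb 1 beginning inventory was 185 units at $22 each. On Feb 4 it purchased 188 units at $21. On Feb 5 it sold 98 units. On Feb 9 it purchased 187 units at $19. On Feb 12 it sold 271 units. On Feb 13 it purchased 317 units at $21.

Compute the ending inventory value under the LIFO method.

Feb 5, 98 sold [LIFO — newest first]: 98 @ $21 = $2,058
Feb 12, 271 sold [LIFO — newest first]: 187 @ $19 + 84 @ $21 = $5,317
Total COGS = $2,058 + $5,317 = $7,375
Ending inventory: 185 @ $22 + 6 @ $21 + 317 @ $21 = $10,853
Check: goods available $18,228 = COGS $7,375 + ending $10,853

Ending inventory = $10,853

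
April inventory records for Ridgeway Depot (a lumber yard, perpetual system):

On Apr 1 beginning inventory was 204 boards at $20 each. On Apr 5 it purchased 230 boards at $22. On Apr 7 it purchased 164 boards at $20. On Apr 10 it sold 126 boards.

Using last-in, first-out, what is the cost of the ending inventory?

Ending inventory = $9,900

Apr 10, 126 sold [LIFO — newest first]: 126 @ $20 = $2,520
Ending inventory: 204 @ $20 + 230 @ $22 + 38 @ $20 = $9,900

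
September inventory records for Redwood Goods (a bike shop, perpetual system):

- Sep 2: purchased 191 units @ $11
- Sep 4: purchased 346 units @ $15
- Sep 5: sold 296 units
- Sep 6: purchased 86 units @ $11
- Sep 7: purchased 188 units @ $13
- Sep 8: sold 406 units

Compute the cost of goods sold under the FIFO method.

COGS = $9,264

Sep 5, 296 sold [FIFO — oldest first]: 191 @ $11 + 105 @ $15 = $3,676
Sep 8, 406 sold [FIFO — oldest first]: 241 @ $15 + 86 @ $11 + 79 @ $13 = $5,588
Total COGS = $3,676 + $5,588 = $9,264
Ending inventory: 109 @ $13 = $1,417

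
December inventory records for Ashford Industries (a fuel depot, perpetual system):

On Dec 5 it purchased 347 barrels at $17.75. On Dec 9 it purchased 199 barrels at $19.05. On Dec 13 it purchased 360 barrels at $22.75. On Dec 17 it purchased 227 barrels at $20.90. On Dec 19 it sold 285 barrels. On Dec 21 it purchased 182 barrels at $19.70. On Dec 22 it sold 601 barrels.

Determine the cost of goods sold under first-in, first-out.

COGS = $17,685.20

Dec 19, 285 sold [FIFO — oldest first]: 285 @ $17.75 = $5,058.75
Dec 22, 601 sold [FIFO — oldest first]: 62 @ $17.75 + 199 @ $19.05 + 340 @ $22.75 = $12,626.45
Total COGS = $5,058.75 + $12,626.45 = $17,685.20
Ending inventory: 20 @ $22.75 + 227 @ $20.90 + 182 @ $19.70 = $8,784.70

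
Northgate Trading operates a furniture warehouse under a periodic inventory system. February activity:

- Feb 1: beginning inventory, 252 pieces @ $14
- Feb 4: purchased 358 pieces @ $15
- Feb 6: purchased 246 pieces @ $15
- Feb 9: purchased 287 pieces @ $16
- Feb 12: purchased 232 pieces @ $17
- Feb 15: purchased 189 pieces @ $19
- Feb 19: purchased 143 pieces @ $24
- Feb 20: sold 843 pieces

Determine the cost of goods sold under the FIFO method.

Feb 20, 843 sold [FIFO — oldest first]: 252 @ $14 + 358 @ $15 + 233 @ $15 = $12,393
Ending inventory: 13 @ $15 + 287 @ $16 + 232 @ $17 + 189 @ $19 + 143 @ $24 = $15,754

COGS = $12,393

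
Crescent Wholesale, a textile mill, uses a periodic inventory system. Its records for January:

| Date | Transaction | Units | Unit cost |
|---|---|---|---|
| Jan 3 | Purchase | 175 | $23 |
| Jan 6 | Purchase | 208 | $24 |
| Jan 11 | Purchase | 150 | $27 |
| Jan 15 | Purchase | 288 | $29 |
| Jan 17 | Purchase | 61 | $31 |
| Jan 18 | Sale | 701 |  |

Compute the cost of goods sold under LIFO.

COGS = $19,141

Jan 18, 701 sold [LIFO — newest first]: 61 @ $31 + 288 @ $29 + 150 @ $27 + 202 @ $24 = $19,141
Ending inventory: 175 @ $23 + 6 @ $24 = $4,169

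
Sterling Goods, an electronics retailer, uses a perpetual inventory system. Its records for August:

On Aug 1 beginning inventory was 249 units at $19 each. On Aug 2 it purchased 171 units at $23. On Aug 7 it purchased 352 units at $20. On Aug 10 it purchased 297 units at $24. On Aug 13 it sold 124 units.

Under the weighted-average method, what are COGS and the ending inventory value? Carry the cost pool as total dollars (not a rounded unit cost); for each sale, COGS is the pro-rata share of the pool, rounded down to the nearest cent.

After Aug 1: 249 on hand, pool $4,731.00 (≈ $19.0000 each)
After Aug 2: 420 on hand, pool $8,664.00 (≈ $20.6286 each)
After Aug 7: 772 on hand, pool $15,704.00 (≈ $20.3420 each)
After Aug 10: 1069 on hand, pool $22,832.00 (≈ $21.3583 each)
Aug 13, sell 124: 124/1069 × $22,832.00 → $2,648.42
Ending inventory (cost pool remaining) = $20,183.58

COGS = $2,648.42; ending inventory = $20,183.58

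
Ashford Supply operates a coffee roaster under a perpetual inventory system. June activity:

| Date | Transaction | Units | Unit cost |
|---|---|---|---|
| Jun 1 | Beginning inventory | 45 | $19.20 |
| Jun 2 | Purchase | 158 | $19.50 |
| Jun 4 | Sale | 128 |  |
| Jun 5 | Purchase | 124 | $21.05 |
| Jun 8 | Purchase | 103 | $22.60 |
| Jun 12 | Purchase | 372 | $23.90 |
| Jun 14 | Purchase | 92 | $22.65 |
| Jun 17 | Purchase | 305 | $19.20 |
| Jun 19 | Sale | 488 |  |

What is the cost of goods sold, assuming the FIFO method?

COGS = $13,328.40

Jun 4, 128 sold [FIFO — oldest first]: 45 @ $19.20 + 83 @ $19.50 = $2,482.50
Jun 19, 488 sold [FIFO — oldest first]: 75 @ $19.50 + 124 @ $21.05 + 103 @ $22.60 + 186 @ $23.90 = $10,845.90
Total COGS = $2,482.50 + $10,845.90 = $13,328.40
Ending inventory: 186 @ $23.90 + 92 @ $22.65 + 305 @ $19.20 = $12,385.20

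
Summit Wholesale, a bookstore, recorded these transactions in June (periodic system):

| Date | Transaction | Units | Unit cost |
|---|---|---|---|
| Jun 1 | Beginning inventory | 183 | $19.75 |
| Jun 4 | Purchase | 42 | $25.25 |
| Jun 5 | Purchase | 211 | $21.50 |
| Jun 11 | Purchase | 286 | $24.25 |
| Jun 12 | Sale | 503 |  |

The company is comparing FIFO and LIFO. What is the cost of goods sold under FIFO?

COGS = $10,836.00

FIFO COGS: 183 @ $19.75 + 42 @ $25.25 + 211 @ $21.50 + 67 @ $24.25 = $10,836.00
LIFO COGS: 286 @ $24.25 + 211 @ $21.50 + 6 @ $25.25 = $11,623.50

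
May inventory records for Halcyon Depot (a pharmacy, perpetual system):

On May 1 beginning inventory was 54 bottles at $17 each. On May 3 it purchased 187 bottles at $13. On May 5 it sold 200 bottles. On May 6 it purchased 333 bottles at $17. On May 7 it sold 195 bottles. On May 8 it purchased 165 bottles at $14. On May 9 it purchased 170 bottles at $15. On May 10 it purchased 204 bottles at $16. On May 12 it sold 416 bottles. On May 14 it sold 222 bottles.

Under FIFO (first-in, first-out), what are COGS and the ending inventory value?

May 5, 200 sold [FIFO — oldest first]: 54 @ $17 + 146 @ $13 = $2,816
May 7, 195 sold [FIFO — oldest first]: 41 @ $13 + 154 @ $17 = $3,151
May 12, 416 sold [FIFO — oldest first]: 179 @ $17 + 165 @ $14 + 72 @ $15 = $6,433
May 14, 222 sold [FIFO — oldest first]: 98 @ $15 + 124 @ $16 = $3,454
Total COGS = $2,816 + $3,151 + $6,433 + $3,454 = $15,854
Ending inventory: 80 @ $16 = $1,280

COGS = $15,854; ending inventory = $1,280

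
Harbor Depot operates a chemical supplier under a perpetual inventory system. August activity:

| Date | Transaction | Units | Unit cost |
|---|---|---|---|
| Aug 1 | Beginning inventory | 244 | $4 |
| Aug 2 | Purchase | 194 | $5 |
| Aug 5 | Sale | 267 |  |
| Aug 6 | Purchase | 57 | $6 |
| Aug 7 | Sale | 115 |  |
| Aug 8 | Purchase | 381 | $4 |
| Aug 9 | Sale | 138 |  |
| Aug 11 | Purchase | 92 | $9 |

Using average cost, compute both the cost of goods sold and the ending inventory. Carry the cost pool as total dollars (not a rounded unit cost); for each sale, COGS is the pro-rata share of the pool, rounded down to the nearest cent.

After Aug 1: 244 on hand, pool $976.00 (≈ $4.0000 each)
After Aug 2: 438 on hand, pool $1,946.00 (≈ $4.4429 each)
Aug 5, sell 267: 267/438 × $1,946.00 → $1,186.26
After Aug 6: 228 on hand, pool $1,101.74 (≈ $4.8322 each)
Aug 7, sell 115: 115/228 × $1,101.74 → $555.70
After Aug 8: 494 on hand, pool $2,070.04 (≈ $4.1904 each)
Aug 9, sell 138: 138/494 × $2,070.04 → $578.27
After Aug 11: 448 on hand, pool $2,319.77 (≈ $5.1781 each)
Total COGS = $1,186.26 + $555.70 + $578.27 = $2,320.23
Ending inventory (cost pool remaining) = $2,319.77

COGS = $2,320.23; ending inventory = $2,319.77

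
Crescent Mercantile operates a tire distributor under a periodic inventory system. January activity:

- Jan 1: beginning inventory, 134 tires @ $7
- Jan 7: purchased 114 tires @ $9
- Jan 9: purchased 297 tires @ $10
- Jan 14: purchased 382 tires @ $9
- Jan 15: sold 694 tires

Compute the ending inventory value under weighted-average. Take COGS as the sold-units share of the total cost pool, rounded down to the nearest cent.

Ending inventory = $2,104.29

Jan 15, sell 694: 694/927 × $8,372.00 → $6,267.71
Ending inventory (cost pool remaining) = $2,104.29
Check: goods available $8,372.00 = COGS $6,267.71 + ending $2,104.29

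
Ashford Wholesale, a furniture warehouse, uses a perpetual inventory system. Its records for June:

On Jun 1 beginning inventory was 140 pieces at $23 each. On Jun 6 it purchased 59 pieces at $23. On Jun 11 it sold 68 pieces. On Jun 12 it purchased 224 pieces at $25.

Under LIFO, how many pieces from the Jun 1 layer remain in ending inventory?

Jun 11, 68 sold [LIFO — newest first]: 59 @ $23 + 9 @ $23 = $1,564
Ending inventory: 131 @ $23 + 224 @ $25 = $8,613

131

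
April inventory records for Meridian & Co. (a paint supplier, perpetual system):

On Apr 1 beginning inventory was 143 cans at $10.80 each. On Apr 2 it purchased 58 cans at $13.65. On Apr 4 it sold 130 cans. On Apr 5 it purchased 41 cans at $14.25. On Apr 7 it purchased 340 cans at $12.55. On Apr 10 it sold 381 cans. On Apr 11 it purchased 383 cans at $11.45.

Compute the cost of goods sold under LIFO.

Apr 4, 130 sold [LIFO — newest first]: 58 @ $13.65 + 72 @ $10.80 = $1,569.30
Apr 10, 381 sold [LIFO — newest first]: 340 @ $12.55 + 41 @ $14.25 = $4,851.25
Total COGS = $1,569.30 + $4,851.25 = $6,420.55
Ending inventory: 71 @ $10.80 + 383 @ $11.45 = $5,152.15

COGS = $6,420.55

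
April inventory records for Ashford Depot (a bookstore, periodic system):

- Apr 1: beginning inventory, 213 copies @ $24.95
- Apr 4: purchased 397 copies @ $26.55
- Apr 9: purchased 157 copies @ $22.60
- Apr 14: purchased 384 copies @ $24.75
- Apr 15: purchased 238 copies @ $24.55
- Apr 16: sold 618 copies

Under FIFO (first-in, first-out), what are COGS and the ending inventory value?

COGS = $16,035.50; ending inventory = $18,714.30

Apr 16, 618 sold [FIFO — oldest first]: 213 @ $24.95 + 397 @ $26.55 + 8 @ $22.60 = $16,035.50
Ending inventory: 149 @ $22.60 + 384 @ $24.75 + 238 @ $24.55 = $18,714.30
Check: goods available $34,749.80 = COGS $16,035.50 + ending $18,714.30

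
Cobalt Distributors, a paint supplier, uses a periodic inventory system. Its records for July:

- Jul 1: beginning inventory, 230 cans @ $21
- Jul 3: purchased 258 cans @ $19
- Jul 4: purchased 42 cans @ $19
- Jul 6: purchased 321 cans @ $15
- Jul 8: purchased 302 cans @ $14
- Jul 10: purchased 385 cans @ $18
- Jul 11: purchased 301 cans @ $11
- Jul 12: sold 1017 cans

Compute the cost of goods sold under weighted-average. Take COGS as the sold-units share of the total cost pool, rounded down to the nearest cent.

Jul 12, sell 1017: 1017/1839 × $29,814.00 → $16,487.67
Ending inventory (cost pool remaining) = $13,326.33
Check: goods available $29,814.00 = COGS $16,487.67 + ending $13,326.33

COGS = $16,487.67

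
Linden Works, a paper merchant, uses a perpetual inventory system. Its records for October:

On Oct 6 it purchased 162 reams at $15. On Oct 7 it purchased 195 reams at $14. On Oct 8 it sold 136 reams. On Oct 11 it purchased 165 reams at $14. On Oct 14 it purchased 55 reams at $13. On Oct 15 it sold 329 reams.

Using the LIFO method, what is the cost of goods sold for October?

COGS = $6,505

Oct 8, 136 sold [LIFO — newest first]: 136 @ $14 = $1,904
Oct 15, 329 sold [LIFO — newest first]: 55 @ $13 + 165 @ $14 + 59 @ $14 + 50 @ $15 = $4,601
Total COGS = $1,904 + $4,601 = $6,505
Ending inventory: 112 @ $15 = $1,680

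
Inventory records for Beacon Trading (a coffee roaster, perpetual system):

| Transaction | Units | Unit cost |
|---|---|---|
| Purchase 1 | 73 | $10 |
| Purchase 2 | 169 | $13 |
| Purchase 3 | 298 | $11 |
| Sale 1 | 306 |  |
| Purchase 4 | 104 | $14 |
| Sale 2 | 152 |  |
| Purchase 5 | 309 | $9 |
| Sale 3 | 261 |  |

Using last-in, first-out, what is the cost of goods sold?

COGS = $7,811

Sale 1 (306) [LIFO — newest first]: 298 @ $11 + 8 @ $13 = $3,382
Sale 2 (152) [LIFO — newest first]: 104 @ $14 + 48 @ $13 = $2,080
Sale 3 (261) [LIFO — newest first]: 261 @ $9 = $2,349
Total COGS = $3,382 + $2,080 + $2,349 = $7,811
Ending inventory: 73 @ $10 + 113 @ $13 + 48 @ $9 = $2,631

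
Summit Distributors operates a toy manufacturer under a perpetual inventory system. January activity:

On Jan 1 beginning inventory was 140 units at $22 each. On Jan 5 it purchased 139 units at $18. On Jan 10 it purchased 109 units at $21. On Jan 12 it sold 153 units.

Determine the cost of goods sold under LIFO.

Jan 12, 153 sold [LIFO — newest first]: 109 @ $21 + 44 @ $18 = $3,081
Ending inventory: 140 @ $22 + 95 @ $18 = $4,790

COGS = $3,081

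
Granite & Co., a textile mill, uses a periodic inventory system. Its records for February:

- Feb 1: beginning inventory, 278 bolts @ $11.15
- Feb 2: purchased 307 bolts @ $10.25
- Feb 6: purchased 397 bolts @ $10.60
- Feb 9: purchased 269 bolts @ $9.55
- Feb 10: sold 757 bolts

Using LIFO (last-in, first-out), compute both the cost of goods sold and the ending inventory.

Feb 10, 757 sold [LIFO — newest first]: 269 @ $9.55 + 397 @ $10.60 + 91 @ $10.25 = $7,709.90
Ending inventory: 278 @ $11.15 + 216 @ $10.25 = $5,313.70

COGS = $7,709.90; ending inventory = $5,313.70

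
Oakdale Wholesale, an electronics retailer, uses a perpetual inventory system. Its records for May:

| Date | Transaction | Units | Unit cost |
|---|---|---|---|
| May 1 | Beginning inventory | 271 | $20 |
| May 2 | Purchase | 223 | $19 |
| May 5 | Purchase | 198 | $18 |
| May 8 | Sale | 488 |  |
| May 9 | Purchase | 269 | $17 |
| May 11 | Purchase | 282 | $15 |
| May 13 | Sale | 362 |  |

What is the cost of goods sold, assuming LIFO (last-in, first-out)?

May 8, 488 sold [LIFO — newest first]: 198 @ $18 + 223 @ $19 + 67 @ $20 = $9,141
May 13, 362 sold [LIFO — newest first]: 282 @ $15 + 80 @ $17 = $5,590
Total COGS = $9,141 + $5,590 = $14,731
Ending inventory: 204 @ $20 + 189 @ $17 = $7,293
Check: goods available $22,024 = COGS $14,731 + ending $7,293

COGS = $14,731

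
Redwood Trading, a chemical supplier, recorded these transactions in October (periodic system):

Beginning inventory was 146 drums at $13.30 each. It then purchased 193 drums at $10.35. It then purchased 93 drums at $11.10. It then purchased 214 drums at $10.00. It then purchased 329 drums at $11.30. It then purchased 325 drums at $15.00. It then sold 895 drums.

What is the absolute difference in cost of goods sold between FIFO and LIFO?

FIFO COGS: 146 @ $13.30 + 193 @ $10.35 + 93 @ $11.10 + 214 @ $10.00 + 249 @ $11.30 = $9,925.35
LIFO COGS: 325 @ $15.00 + 329 @ $11.30 + 214 @ $10.00 + 27 @ $11.10 = $11,032.40
Difference = |$9,925.35 − $11,032.40| = $1,107.05

$1,107.05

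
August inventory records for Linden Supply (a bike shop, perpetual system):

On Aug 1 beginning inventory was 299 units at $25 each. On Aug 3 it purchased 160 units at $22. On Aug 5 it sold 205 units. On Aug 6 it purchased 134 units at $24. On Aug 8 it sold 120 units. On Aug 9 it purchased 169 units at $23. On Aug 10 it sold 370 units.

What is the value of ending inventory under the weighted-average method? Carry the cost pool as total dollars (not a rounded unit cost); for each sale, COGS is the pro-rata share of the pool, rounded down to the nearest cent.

Ending inventory = $1,580.86

After Aug 1: 299 on hand, pool $7,475.00 (≈ $25.0000 each)
After Aug 3: 459 on hand, pool $10,995.00 (≈ $23.9542 each)
Aug 5, sell 205: 205/459 × $10,995.00 → $4,910.62
After Aug 6: 388 on hand, pool $9,300.38 (≈ $23.9701 each)
Aug 8, sell 120: 120/388 × $9,300.38 → $2,876.40
After Aug 9: 437 on hand, pool $10,310.98 (≈ $23.5949 each)
Aug 10, sell 370: 370/437 × $10,310.98 → $8,730.12
Total COGS = $4,910.62 + $2,876.40 + $8,730.12 = $16,517.14
Ending inventory (cost pool remaining) = $1,580.86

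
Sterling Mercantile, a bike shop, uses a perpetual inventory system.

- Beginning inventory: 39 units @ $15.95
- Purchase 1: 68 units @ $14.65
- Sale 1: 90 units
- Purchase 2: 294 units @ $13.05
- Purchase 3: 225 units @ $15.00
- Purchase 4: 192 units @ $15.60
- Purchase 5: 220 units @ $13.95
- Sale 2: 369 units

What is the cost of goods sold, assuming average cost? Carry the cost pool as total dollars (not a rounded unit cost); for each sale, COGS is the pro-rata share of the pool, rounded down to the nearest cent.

After Beginning: 39 on hand, pool $622.05 (≈ $15.9500 each)
After Purchase 1: 107 on hand, pool $1,618.25 (≈ $15.1238 each)
Sale 1, sell 90: 90/107 × $1,618.25 → $1,361.14
After Purchase 2: 311 on hand, pool $4,093.81 (≈ $13.1634 each)
After Purchase 3: 536 on hand, pool $7,468.81 (≈ $13.9343 each)
After Purchase 4: 728 on hand, pool $10,464.01 (≈ $14.3736 each)
After Purchase 5: 948 on hand, pool $13,533.01 (≈ $14.2753 each)
Sale 2, sell 369: 369/948 × $13,533.01 → $5,267.59
Total COGS = $1,361.14 + $5,267.59 = $6,628.73
Ending inventory (cost pool remaining) = $8,265.42

COGS = $6,628.73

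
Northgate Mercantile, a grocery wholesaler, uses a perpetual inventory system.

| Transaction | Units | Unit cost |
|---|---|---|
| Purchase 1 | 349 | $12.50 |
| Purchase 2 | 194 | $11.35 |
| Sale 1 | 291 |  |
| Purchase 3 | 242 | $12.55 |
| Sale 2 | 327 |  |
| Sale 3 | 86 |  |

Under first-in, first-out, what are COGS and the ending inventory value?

COGS = $8,584.95; ending inventory = $1,016.55

Sale 1 (291) [FIFO — oldest first]: 291 @ $12.50 = $3,637.50
Sale 2 (327) [FIFO — oldest first]: 58 @ $12.50 + 194 @ $11.35 + 75 @ $12.55 = $3,868.15
Sale 3 (86) [FIFO — oldest first]: 86 @ $12.55 = $1,079.30
Total COGS = $3,637.50 + $3,868.15 + $1,079.30 = $8,584.95
Ending inventory: 81 @ $12.55 = $1,016.55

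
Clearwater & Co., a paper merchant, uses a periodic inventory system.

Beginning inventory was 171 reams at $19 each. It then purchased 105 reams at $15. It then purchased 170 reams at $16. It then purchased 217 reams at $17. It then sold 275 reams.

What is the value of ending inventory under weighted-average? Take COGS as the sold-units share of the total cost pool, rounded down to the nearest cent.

Ending inventory = $6,573.77

Sale 1, sell 275: 275/663 × $11,233.00 → $4,659.23
Ending inventory (cost pool remaining) = $6,573.77
Check: goods available $11,233.00 = COGS $4,659.23 + ending $6,573.77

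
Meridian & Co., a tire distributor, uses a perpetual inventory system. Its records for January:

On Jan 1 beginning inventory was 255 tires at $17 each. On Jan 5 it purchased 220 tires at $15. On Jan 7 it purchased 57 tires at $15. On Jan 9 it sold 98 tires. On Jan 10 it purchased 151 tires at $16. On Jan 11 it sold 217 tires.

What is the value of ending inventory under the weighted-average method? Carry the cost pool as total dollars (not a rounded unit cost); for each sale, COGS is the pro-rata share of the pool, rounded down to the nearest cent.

After Jan 1: 255 on hand, pool $4,335.00 (≈ $17.0000 each)
After Jan 5: 475 on hand, pool $7,635.00 (≈ $16.0737 each)
After Jan 7: 532 on hand, pool $8,490.00 (≈ $15.9586 each)
Jan 9, sell 98: 98/532 × $8,490.00 → $1,563.94
After Jan 10: 585 on hand, pool $9,342.06 (≈ $15.9693 each)
Jan 11, sell 217: 217/585 × $9,342.06 → $3,465.34
Total COGS = $1,563.94 + $3,465.34 = $5,029.28
Ending inventory (cost pool remaining) = $5,876.72

Ending inventory = $5,876.72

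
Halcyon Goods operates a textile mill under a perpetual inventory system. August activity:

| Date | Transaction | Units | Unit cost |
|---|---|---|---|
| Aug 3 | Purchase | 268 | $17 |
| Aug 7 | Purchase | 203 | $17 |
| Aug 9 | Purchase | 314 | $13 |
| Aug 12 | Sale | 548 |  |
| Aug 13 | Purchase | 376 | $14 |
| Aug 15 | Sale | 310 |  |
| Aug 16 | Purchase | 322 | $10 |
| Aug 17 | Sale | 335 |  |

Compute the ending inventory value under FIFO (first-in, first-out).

Aug 12, 548 sold [FIFO — oldest first]: 268 @ $17 + 203 @ $17 + 77 @ $13 = $9,008
Aug 15, 310 sold [FIFO — oldest first]: 237 @ $13 + 73 @ $14 = $4,103
Aug 17, 335 sold [FIFO — oldest first]: 303 @ $14 + 32 @ $10 = $4,562
Total COGS = $9,008 + $4,103 + $4,562 = $17,673
Ending inventory: 290 @ $10 = $2,900
Check: goods available $20,573 = COGS $17,673 + ending $2,900

Ending inventory = $2,900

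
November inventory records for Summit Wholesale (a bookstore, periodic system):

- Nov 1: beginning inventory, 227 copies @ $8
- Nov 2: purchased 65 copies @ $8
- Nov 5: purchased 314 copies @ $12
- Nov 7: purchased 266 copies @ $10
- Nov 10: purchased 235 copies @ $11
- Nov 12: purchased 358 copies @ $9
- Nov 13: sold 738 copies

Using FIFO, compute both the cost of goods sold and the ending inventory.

Nov 13, 738 sold [FIFO — oldest first]: 227 @ $8 + 65 @ $8 + 314 @ $12 + 132 @ $10 = $7,424
Ending inventory: 134 @ $10 + 235 @ $11 + 358 @ $9 = $7,147

COGS = $7,424; ending inventory = $7,147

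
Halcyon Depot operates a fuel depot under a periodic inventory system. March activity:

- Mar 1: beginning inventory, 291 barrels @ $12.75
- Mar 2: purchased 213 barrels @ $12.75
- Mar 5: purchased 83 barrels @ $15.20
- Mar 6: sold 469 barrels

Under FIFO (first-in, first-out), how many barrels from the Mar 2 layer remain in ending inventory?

Mar 6, 469 sold [FIFO — oldest first]: 291 @ $12.75 + 178 @ $12.75 = $5,979.75
Ending inventory: 35 @ $12.75 + 83 @ $15.20 = $1,707.85

35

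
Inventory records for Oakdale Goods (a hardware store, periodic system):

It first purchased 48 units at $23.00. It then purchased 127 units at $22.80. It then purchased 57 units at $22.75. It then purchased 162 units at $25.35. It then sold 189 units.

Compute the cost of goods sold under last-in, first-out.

COGS = $4,720.95

Sale 1 (189) [LIFO — newest first]: 162 @ $25.35 + 27 @ $22.75 = $4,720.95
Ending inventory: 48 @ $23.00 + 127 @ $22.80 + 30 @ $22.75 = $4,682.10
Check: goods available $9,403.05 = COGS $4,720.95 + ending $4,682.10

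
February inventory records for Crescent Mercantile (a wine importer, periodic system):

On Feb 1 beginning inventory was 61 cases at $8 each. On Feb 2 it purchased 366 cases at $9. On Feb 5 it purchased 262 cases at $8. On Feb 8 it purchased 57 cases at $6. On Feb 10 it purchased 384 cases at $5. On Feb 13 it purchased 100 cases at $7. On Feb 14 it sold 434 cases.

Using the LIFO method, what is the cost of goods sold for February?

COGS = $2,370

Feb 14, 434 sold [LIFO — newest first]: 100 @ $7 + 334 @ $5 = $2,370
Ending inventory: 61 @ $8 + 366 @ $9 + 262 @ $8 + 57 @ $6 + 50 @ $5 = $6,470
Check: goods available $8,840 = COGS $2,370 + ending $6,470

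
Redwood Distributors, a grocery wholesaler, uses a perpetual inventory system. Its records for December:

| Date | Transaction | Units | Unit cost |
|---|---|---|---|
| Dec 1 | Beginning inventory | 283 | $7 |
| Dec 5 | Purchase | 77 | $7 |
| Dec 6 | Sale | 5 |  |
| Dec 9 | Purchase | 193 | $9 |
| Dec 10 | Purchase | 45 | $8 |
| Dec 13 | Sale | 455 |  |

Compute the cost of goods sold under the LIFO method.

COGS = $3,651

Dec 6, 5 sold [LIFO — newest first]: 5 @ $7 = $35
Dec 13, 455 sold [LIFO — newest first]: 45 @ $8 + 193 @ $9 + 72 @ $7 + 145 @ $7 = $3,616
Total COGS = $35 + $3,616 = $3,651
Ending inventory: 138 @ $7 = $966
Check: goods available $4,617 = COGS $3,651 + ending $966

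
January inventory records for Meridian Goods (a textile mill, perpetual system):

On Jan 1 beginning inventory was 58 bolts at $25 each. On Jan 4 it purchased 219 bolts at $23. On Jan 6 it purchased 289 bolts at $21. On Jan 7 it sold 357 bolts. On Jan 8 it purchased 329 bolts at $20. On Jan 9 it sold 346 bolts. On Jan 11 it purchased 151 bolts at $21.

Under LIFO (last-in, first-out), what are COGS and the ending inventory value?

Jan 7, 357 sold [LIFO — newest first]: 289 @ $21 + 68 @ $23 = $7,633
Jan 9, 346 sold [LIFO — newest first]: 329 @ $20 + 17 @ $23 = $6,971
Total COGS = $7,633 + $6,971 = $14,604
Ending inventory: 58 @ $25 + 134 @ $23 + 151 @ $21 = $7,703

COGS = $14,604; ending inventory = $7,703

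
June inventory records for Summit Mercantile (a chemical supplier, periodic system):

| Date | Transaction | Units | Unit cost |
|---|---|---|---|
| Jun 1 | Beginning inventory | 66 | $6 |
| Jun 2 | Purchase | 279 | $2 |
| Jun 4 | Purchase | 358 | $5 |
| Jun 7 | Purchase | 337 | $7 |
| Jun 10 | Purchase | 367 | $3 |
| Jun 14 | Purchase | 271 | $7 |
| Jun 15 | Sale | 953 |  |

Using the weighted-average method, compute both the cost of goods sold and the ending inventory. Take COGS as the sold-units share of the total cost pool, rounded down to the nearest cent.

Jun 15, sell 953: 953/1678 × $8,101.00 → $4,600.86
Ending inventory (cost pool remaining) = $3,500.14
Check: goods available $8,101.00 = COGS $4,600.86 + ending $3,500.14

COGS = $4,600.86; ending inventory = $3,500.14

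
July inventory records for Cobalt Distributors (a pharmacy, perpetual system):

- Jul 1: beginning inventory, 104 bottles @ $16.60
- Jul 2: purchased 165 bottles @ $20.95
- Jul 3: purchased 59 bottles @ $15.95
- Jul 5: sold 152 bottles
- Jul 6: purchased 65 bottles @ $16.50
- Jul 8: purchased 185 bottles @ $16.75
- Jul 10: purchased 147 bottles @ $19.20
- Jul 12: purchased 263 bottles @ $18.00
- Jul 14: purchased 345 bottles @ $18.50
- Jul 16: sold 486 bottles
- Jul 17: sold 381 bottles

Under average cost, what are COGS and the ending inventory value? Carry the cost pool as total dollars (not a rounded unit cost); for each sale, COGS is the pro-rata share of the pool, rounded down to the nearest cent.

After Jul 1: 104 on hand, pool $1,726.40 (≈ $16.6000 each)
After Jul 2: 269 on hand, pool $5,183.15 (≈ $19.2682 each)
After Jul 3: 328 on hand, pool $6,124.20 (≈ $18.6713 each)
Jul 5, sell 152: 152/328 × $6,124.20 → $2,838.04
After Jul 6: 241 on hand, pool $4,358.66 (≈ $18.0857 each)
After Jul 8: 426 on hand, pool $7,457.41 (≈ $17.5057 each)
After Jul 10: 573 on hand, pool $10,279.81 (≈ $17.9403 each)
After Jul 12: 836 on hand, pool $15,013.81 (≈ $17.9591 each)
After Jul 14: 1181 on hand, pool $21,396.31 (≈ $18.1171 each)
Jul 16, sell 486: 486/1181 × $21,396.31 → $8,804.91
Jul 17, sell 381: 381/695 × $12,591.40 → $6,902.62
Total COGS = $2,838.04 + $8,804.91 + $6,902.62 = $18,545.57
Ending inventory (cost pool remaining) = $5,688.78

COGS = $18,545.57; ending inventory = $5,688.78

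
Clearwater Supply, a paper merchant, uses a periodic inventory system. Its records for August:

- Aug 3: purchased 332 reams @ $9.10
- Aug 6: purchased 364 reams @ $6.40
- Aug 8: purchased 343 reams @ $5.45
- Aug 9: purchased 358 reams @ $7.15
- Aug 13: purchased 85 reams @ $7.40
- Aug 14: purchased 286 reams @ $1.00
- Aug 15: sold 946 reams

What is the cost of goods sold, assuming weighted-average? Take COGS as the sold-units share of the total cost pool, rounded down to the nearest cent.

Aug 15, sell 946: 946/1768 × $10,694.85 → $5,722.47
Ending inventory (cost pool remaining) = $4,972.38

COGS = $5,722.47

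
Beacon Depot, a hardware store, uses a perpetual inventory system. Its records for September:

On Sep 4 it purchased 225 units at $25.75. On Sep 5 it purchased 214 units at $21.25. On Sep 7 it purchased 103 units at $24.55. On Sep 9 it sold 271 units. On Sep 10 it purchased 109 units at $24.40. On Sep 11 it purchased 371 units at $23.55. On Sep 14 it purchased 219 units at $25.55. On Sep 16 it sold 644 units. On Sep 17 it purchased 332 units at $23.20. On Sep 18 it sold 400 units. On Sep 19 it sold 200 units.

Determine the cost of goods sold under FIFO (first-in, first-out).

Sep 9, 271 sold [FIFO — oldest first]: 225 @ $25.75 + 46 @ $21.25 = $6,771.25
Sep 16, 644 sold [FIFO — oldest first]: 168 @ $21.25 + 103 @ $24.55 + 109 @ $24.40 + 264 @ $23.55 = $14,975.45
Sep 18, 400 sold [FIFO — oldest first]: 107 @ $23.55 + 219 @ $25.55 + 74 @ $23.20 = $9,832.10
Sep 19, 200 sold [FIFO — oldest first]: 200 @ $23.20 = $4,640.00
Total COGS = $6,771.25 + $14,975.45 + $9,832.10 + $4,640.00 = $36,218.80
Ending inventory: 58 @ $23.20 = $1,345.60
Check: goods available $37,564.40 = COGS $36,218.80 + ending $1,345.60

COGS = $36,218.80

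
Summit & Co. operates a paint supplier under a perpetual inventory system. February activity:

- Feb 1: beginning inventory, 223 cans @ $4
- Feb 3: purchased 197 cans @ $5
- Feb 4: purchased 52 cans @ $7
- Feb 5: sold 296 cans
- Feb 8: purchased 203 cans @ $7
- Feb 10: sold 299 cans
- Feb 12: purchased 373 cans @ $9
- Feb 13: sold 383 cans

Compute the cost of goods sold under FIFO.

Feb 5, 296 sold [FIFO — oldest first]: 223 @ $4 + 73 @ $5 = $1,257
Feb 10, 299 sold [FIFO — oldest first]: 124 @ $5 + 52 @ $7 + 123 @ $7 = $1,845
Feb 13, 383 sold [FIFO — oldest first]: 80 @ $7 + 303 @ $9 = $3,287
Total COGS = $1,257 + $1,845 + $3,287 = $6,389
Ending inventory: 70 @ $9 = $630

COGS = $6,389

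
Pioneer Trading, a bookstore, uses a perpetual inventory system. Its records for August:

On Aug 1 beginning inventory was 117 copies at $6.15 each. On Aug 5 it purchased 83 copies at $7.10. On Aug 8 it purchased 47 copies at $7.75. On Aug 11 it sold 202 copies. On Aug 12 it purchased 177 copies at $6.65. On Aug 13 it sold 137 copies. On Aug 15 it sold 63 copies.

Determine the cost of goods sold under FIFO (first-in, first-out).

COGS = $2,703.85

Aug 11, 202 sold [FIFO — oldest first]: 117 @ $6.15 + 83 @ $7.10 + 2 @ $7.75 = $1,324.35
Aug 13, 137 sold [FIFO — oldest first]: 45 @ $7.75 + 92 @ $6.65 = $960.55
Aug 15, 63 sold [FIFO — oldest first]: 63 @ $6.65 = $418.95
Total COGS = $1,324.35 + $960.55 + $418.95 = $2,703.85
Ending inventory: 22 @ $6.65 = $146.30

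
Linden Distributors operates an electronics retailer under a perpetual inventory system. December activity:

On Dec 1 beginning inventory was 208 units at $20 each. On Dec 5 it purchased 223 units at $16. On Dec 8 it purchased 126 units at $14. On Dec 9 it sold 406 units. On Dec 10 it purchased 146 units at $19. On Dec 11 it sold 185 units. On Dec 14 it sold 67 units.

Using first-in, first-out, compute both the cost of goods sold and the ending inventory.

COGS = $11,411; ending inventory = $855

Dec 9, 406 sold [FIFO — oldest first]: 208 @ $20 + 198 @ $16 = $7,328
Dec 11, 185 sold [FIFO — oldest first]: 25 @ $16 + 126 @ $14 + 34 @ $19 = $2,810
Dec 14, 67 sold [FIFO — oldest first]: 67 @ $19 = $1,273
Total COGS = $7,328 + $2,810 + $1,273 = $11,411
Ending inventory: 45 @ $19 = $855
Check: goods available $12,266 = COGS $11,411 + ending $855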